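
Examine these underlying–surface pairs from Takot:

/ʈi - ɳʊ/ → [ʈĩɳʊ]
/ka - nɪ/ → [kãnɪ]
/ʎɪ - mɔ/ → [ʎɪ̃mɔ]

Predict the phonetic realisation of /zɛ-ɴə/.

[zɛ̃ɴə]

The data show regressive nasality assimilation (vowel nasalisation): /i/ → [ĩ] before /ɳ/; /a/ → [ã] before /n/; /ɪ/ → [ɪ̃] before /m/ — a vowel is nasalised by an immediately following nasal consonant.
/ɛ/ sits next to the nasal /ɴ/ and is therefore nasalised to [ɛ̃].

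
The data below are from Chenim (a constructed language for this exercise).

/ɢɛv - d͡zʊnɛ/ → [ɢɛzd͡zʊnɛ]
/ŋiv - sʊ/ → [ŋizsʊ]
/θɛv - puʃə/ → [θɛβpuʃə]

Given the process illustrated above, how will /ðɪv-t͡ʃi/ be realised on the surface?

[ðɪʒt͡ʃi]

The data show regressive place assimilation: /v/ → [z] before /d͡z/; /v/ → [z] before /s/; /v/ → [β] before /p/. In each pair only place changes, matching the following consonant, while manner and voice stay constant.
/v/ is a voiced labiodental fricative. The following trigger /t͡ʃ/ is postalveolar, so /v/ must become postalveolar as well.
The voiced postalveolar fricative is [ʒ], so /v/ → [ʒ].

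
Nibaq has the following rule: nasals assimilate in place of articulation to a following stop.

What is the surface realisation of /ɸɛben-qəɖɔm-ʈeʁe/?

The rule targets /n/ (voiced alveolar nasal), which sits before the trigger /q/ (uvular).
A voiced uvular nasal is [ɴ], so the surface segment is [ɴ].
At the second juncture, /m/ likewise becomes [ɳ] adjacent to /ʈ/.

[ɸɛbeɴqəɖɔɳʈeʁe]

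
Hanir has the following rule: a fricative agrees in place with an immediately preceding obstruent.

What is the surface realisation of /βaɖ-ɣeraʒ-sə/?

The rule targets /ɣ/ (voiced velar fricative), which sits after the trigger /ɖ/ (retroflex).
A voiced retroflex fricative is [ʐ], so the surface segment is [ʐ].
The same rule applies at the second boundary: /s/ → [ʃ] next to /ʒ/.

[βaɖʐeraʒʃə]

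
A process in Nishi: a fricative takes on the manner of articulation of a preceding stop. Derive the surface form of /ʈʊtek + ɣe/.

The rule targets /ɣ/ (voiced velar fricative), which sits after the trigger /k/ (stop).
A voiced velar stop is [g], so the surface segment is [g].

[ʈʊtekge]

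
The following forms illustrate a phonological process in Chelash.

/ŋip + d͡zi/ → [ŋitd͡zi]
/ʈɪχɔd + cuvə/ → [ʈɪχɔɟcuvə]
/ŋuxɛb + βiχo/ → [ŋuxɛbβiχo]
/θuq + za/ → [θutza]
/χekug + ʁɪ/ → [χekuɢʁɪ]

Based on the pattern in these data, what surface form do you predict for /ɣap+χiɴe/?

The data show regressive place assimilation: /p/ → [t] before /d͡z/; /d/ → [ɟ] before /c/; /q/ → [t] before /z/; /g/ → [ɢ] before /ʁ/. In each pair only place changes, matching the following consonant, while manner and voice stay constant.
No alternation appears in [ŋuxɛbβiχo]: there the adjacent consonants already agree in place (/b/ and /β/ are both bilabial), so this form is consistent with the same rule.
/p/ is a voiceless bilabial stop. The following trigger /χ/ is uvular, so /p/ must become uvular as well.
The voiceless uvular stop is [q], so /p/ → [q].

[ɣaqχiɴe]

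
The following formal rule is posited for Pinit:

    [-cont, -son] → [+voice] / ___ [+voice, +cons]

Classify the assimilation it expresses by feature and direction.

regressive voicing assimilation

The target ([-cont, -son], stops) acquires [+voice] next to a voiced consonant ([+voice, +cons]) — it takes on the voicing of its neighbour, so the feature that spreads is voicing.
Since the environment is written after the underscore, the trigger follows the target; the direction is regressive.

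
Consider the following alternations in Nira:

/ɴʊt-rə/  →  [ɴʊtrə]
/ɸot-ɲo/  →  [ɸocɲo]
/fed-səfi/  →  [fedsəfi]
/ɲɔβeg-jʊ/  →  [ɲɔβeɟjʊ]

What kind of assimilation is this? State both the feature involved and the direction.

regressive place assimilation

Comparing underlying and surface forms, /t/ → [c] is the alternation; the neighbouring /ɲ/ is constant.
/t/ is alveolar while /ɲ/ is palatal; the output [c] is palatal, matching the trigger — so the feature that spreads is place.
Manner and voice are unchanged, so the assimilation is partial, not total.
Checking the remaining alternation: /g/ → [ɟ] before /j/ (velar → palatal, matching palatal) — only place changes, and always toward the following segment.
Nothing changes in [ɴʊtrə], [fedsəfi]: there the adjacent consonants already agree in place (/t/ and /r/ are both alveolar; /d/ and /s/ are both alveolar), so these forms are consistent with the same rule.
Since the segment that changes precedes the conditioning segment, the assimilation is regressive.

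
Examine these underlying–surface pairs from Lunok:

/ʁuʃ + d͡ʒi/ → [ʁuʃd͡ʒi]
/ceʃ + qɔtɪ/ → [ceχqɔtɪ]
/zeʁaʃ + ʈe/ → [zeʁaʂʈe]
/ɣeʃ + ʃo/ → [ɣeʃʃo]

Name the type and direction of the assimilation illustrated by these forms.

The segment that alternates is /ʃ/, which surfaces as [χ] when adjacent to /q/.
/ʃ/ is postalveolar while /q/ is uvular; the output [χ] is uvular, matching the trigger — so the feature that spreads is place.
Manner and voice are unchanged, so the assimilation is partial, not total.
The same holds elsewhere in the data: /ʃ/ → [ʂ] before /ʈ/ (postalveolar → retroflex, matching retroflex) — only place changes, and always toward the following segment.
Nothing changes in [ʁuʃd͡ʒi], [ɣeʃʃo]: there the adjacent consonants already agree in place (/ʃ/ and /d͡ʒ/ are both postalveolar; /ʃ/ and /ʃ/ are both postalveolar), so these forms are consistent with the same rule.
Since the segment that changes precedes the conditioning segment, the assimilation is regressive.

regressive place assimilation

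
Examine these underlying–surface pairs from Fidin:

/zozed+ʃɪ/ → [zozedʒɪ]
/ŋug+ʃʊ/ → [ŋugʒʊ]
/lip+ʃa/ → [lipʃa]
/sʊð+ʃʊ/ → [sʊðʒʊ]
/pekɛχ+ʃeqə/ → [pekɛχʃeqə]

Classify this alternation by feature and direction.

progressive voicing assimilation

The segment that alternates is /ʃ/, which surfaces as [ʒ] when adjacent to /d/.
The change voiceless → voiced matches the voicing of the preceding /d/, identifying this as voicing assimilation.
Place and manner are unchanged, so the assimilation is partial, not total.
Checking the remaining alternations: /ʃ/ → [ʒ] after /g/ (voiceless → voiced, matching voiced); /ʃ/ → [ʒ] after /ð/ (voiceless → voiced, matching voiced) — only voicing changes, and always toward the preceding segment.
No alternation appears in [lipʃa], [pekɛχʃeqə]: there the adjacent consonants already agree in voicing (/ʃ/ and /p/ are both voiceless; /ʃ/ and /χ/ are both voiceless), so these forms are consistent with the same rule.
The trigger is the preceding segment, so the direction is progressive (perseverative).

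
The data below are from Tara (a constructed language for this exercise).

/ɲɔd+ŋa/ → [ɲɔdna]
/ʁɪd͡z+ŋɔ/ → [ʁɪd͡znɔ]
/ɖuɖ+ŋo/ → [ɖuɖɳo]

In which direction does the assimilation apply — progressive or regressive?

progressive

Comparing underlying and surface forms, /ŋ/ → [n] is the alternation; the neighbouring /d/ is constant.
/ŋ/ is velar while /d/ is alveolar; the output [n] is alveolar, matching the trigger — so the feature that spreads is place.
Checking the remaining alternations: /ŋ/ → [n] after /d͡z/ (velar → alveolar, matching alveolar); /ŋ/ → [ɳ] after /ɖ/ (velar → retroflex, matching retroflex) — only place changes, and always toward the preceding segment.
The trigger is the preceding segment, so the direction is progressive (perseverative).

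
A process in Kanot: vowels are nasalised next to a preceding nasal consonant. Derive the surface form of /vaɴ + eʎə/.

/e/ sits next to the nasal /ɴ/ and is therefore nasalised to [ẽ].

[vaɴẽʎə]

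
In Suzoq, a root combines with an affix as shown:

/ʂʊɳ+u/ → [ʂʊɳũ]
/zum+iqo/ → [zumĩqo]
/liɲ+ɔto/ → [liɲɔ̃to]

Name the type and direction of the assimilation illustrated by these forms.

The vowel /u/ surfaces as nasalised [ũ] next to the preceding nasal /ɳ/ — it has acquired the [+nasal] feature of its neighbour.
The other forms show the same pattern: /i/ → [ĩ] after /m/; /ɔ/ → [ɔ̃] after /ɲ/ — each time a vowel is nasalised next to a preceding nasal.
Because the conditioning nasal is to the left of the vowel that changes, the process is progressive (perseverative).

progressive nasality assimilation (vowel nasalisation)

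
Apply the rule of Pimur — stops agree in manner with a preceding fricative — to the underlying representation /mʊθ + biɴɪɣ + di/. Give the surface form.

/b/ is a voiced bilabial stop. The preceding trigger /θ/ is a fricative, so /b/ must become a fricative as well.
The voiced bilabial fricative is [β], so /b/ → [β].
At the second juncture, /d/ likewise becomes [z] adjacent to /ɣ/.

[mʊθβiɴɪɣzi]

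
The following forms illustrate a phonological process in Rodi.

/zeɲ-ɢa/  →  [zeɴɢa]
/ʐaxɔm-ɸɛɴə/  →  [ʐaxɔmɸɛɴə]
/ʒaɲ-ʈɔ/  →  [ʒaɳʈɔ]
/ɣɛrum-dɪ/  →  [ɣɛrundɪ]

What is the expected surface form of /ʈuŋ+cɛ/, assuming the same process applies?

The data show regressive place assimilation: /ɲ/ → [ɴ] before /ɢ/; /ɲ/ → [ɳ] before /ʈ/; /m/ → [n] before /d/. In each pair only place changes, matching the following consonant, while manner and voice stay constant.
No alternation appears in [ʐaxɔmɸɛɴə]: there the adjacent consonants already agree in place (/m/ and /ɸ/ are both bilabial), so this form is consistent with the same rule.
The rule targets /ŋ/ (voiced velar nasal), which sits before the trigger /c/ (palatal).
A voiced palatal nasal is [ɲ], so the surface segment is [ɲ].

[ʈuɲcɛ]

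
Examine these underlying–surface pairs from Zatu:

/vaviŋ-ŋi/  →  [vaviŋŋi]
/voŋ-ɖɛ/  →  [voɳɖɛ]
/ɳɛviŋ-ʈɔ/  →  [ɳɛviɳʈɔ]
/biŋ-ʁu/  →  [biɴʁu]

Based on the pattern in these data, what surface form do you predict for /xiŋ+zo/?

The data show regressive place assimilation: /ŋ/ → [ɳ] before /ɖ/; /ŋ/ → [ɳ] before /ʈ/; /ŋ/ → [ɴ] before /ʁ/. In each pair only place changes, matching the following consonant, while manner and voice stay constant.
No alternation appears in [vaviŋŋi]: there the adjacent consonants already agree in place (/ŋ/ and /ŋ/ are both velar), so this form is consistent with the same rule.
/ŋ/ is a voiced velar nasal. The following trigger /z/ is alveolar, so /ŋ/ must become alveolar as well.
A voiced alveolar nasal is [n], so the surface segment is [n].

[xinzo]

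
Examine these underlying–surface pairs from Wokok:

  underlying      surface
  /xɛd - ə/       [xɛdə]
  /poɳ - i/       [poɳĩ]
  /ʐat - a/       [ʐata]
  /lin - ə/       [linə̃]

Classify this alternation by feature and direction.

The vowel /i/ surfaces as nasalised [ĩ] next to the preceding nasal /ɳ/ — it has acquired the [+nasal] feature of its neighbour.
Likewise in the remaining data: /ə/ → [ə̃] after /n/ — each time a vowel is nasalised next to a preceding nasal.
No change occurs in [xɛdə], [ʐata] because the vowel at the boundary is adjacent to an oral consonant, not a nasal (/ə/ next to /d/; /a/ next to /t/).
Because the conditioning nasal is to the left of the vowel that changes, the process is progressive (perseverative).

progressive nasality assimilation (vowel nasalisation)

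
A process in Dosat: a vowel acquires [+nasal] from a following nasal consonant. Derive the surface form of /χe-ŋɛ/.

[χẽŋɛ]

The vowel /e/ is adjacent to the following nasal /ŋ/, so it acquires [+nasal] and surfaces as [ẽ].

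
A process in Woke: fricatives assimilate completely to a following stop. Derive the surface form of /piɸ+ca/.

/ɸ/ is the segment targeted by the rule; it sits immediately before /c/, so it assimilates completely and surfaces as [c].

[picca]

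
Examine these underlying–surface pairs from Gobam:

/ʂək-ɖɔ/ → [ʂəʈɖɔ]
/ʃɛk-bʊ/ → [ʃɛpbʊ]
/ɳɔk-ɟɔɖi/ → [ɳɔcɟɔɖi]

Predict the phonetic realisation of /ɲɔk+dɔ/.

The data show regressive place assimilation: /k/ → [ʈ] before /ɖ/; /k/ → [p] before /b/; /k/ → [c] before /ɟ/. In each pair only place changes, matching the following consonant, while manner and voice stay constant.
/k/ is a voiceless velar stop. The following trigger /d/ is alveolar, so /k/ must become alveolar as well.
The voiceless alveolar stop is [t], so /k/ → [t].

[ɲɔtdɔ]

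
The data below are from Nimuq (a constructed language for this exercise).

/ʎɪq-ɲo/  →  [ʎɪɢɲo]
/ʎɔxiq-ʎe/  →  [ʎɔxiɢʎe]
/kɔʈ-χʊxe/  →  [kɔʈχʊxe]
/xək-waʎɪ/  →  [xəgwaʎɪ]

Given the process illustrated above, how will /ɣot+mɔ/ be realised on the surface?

[ɣodmɔ]

The data show regressive voicing assimilation: /q/ → [ɢ] before /ɲ/; /q/ → [ɢ] before /ʎ/; /k/ → [g] before /w/. In each pair only voicing changes, matching the following consonant, while place and manner stay constant.
No alternation appears in [kɔʈχʊxe]: there the adjacent consonants already agree in voicing (/ʈ/ and /χ/ are both voiceless), so this form is consistent with the same rule.
/t/ is a voiceless alveolar stop. The following trigger /m/ is voiced, so /t/ must become voiced as well.
The voiced alveolar stop is [d], so /t/ → [d].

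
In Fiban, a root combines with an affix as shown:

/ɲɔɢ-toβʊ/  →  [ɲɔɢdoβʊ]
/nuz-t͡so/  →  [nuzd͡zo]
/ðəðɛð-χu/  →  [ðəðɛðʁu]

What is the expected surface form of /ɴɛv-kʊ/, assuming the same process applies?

[ɴɛvgʊ]

The data show progressive voicing assimilation: /t/ → [d] after /ɢ/; /t͡s/ → [d͡z] after /z/; /χ/ → [ʁ] after /ð/. In each pair only voicing changes, matching the preceding consonant, while place and manner stay constant.
/k/ is a voiceless velar stop. The preceding trigger /v/ is voiced, so /k/ must become voiced as well.
A voiced velar stop is [g], so the surface segment is [g].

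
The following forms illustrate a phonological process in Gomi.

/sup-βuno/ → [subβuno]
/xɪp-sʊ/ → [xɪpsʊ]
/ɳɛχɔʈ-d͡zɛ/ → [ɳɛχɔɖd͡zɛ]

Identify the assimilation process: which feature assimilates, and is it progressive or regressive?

The segment that alternates is /p/, which surfaces as [b] when adjacent to /β/.
The change voiceless → voiced matches the voicing of the following /β/, identifying this as voicing assimilation.
Place and manner are unchanged, so the assimilation is partial, not total.
The same holds elsewhere in the data: /ʈ/ → [ɖ] before /d͡z/ (voiceless → voiced, matching voiced) — only voicing changes, and always toward the following segment.
Nothing changes in [xɪpsʊ]: there the adjacent consonants already agree in voicing (/p/ and /s/ are both voiceless), so this form is consistent with the same rule.
The trigger is the following segment, so the direction is regressive (anticipatory).

regressive voicing assimilation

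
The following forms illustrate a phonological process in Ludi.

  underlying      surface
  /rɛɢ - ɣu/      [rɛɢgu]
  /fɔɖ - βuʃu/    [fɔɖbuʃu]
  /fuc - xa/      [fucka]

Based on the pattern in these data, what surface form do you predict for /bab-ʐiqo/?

[babɖiqo]

The data show progressive manner assimilation: /ɣ/ → [g] after /ɢ/; /β/ → [b] after /ɖ/; /x/ → [k] after /c/. In each pair only manner changes, matching the preceding consonant, while place and voice stay constant.
/ʐ/ is a voiced retroflex fricative. The preceding trigger /b/ is a stop, so /ʐ/ must become a stop as well.
A voiced retroflex stop is [ɖ], so the surface segment is [ɖ].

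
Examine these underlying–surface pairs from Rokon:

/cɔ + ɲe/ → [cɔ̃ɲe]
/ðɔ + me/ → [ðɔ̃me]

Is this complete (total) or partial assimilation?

The vowel /ɔ/ surfaces as nasalised [ɔ̃] next to the following nasal /ɲ/ — it has acquired the [+nasal] feature of its neighbour.
Likewise in the remaining data: /ɔ/ → [ɔ̃] before /m/ — each time a vowel is nasalised next to a following nasal.

partial assimilation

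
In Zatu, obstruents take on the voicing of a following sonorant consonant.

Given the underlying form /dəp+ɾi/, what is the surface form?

The rule targets /p/ (voiceless bilabial stop), which sits before the trigger /ɾ/ (voiced).
Changing only its voicing to voiced gives [b] — the voiced bilabial stop.

[dəbɾi]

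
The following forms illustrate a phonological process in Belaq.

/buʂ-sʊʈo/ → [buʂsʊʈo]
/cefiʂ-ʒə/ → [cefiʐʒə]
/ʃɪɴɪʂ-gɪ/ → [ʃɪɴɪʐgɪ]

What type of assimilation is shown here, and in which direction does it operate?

regressive voicing assimilation

Comparing underlying and surface forms, /ʂ/ → [ʐ] is the alternation; the neighbouring /ʒ/ is constant.
/ʂ/ is voiceless while /ʒ/ is voiced; the output [ʐ] is voiced, matching the trigger — so the feature that spreads is voicing.
Place and manner are unchanged, so the assimilation is partial, not total.
The other alternating form patterns the same way: /ʂ/ → [ʐ] before /g/ (voiceless → voiced, matching voiced) — only voicing changes, and always toward the following segment.
Nothing changes in [buʂsʊʈo]: there the adjacent consonants already agree in voicing (/ʂ/ and /s/ are both voiceless), so this form is consistent with the same rule.
The trigger is the following segment, so the direction is regressive (anticipatory).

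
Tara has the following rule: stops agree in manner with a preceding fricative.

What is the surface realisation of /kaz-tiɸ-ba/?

[kazsiɸβa]

/t/ is a voiceless alveolar stop. The preceding trigger /z/ is a fricative, so /t/ must become a fricative as well.
The voiceless alveolar fricative is [s], so /t/ → [s].
The same rule applies at the second boundary: /b/ → [β] next to /ɸ/.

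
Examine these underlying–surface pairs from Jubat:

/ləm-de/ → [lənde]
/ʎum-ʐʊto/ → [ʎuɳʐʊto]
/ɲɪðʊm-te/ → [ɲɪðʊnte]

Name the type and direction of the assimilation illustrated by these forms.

regressive place assimilation

Comparing underlying and surface forms, /m/ → [n] is the alternation; the neighbouring /d/ is constant.
/m/ is bilabial while /d/ is alveolar; the output [n] is alveolar, matching the trigger — so the feature that spreads is place.
Manner and voice are unchanged, so the assimilation is partial, not total.
The same holds elsewhere in the data: /m/ → [ɳ] before /ʐ/ (bilabial → retroflex, matching retroflex); /m/ → [n] before /t/ (bilabial → alveolar, matching alveolar) — only place changes, and always toward the following segment.
The trigger is the following segment, so the direction is regressive (anticipatory).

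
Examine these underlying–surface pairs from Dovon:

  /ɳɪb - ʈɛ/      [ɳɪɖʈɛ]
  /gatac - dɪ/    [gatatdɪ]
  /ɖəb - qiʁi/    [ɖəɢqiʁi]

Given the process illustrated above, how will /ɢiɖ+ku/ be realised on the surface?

The data show regressive place assimilation: /b/ → [ɖ] before /ʈ/; /c/ → [t] before /d/; /b/ → [ɢ] before /q/. In each pair only place changes, matching the following consonant, while manner and voice stay constant.
/ɖ/ is a voiced retroflex stop. The following trigger /k/ is velar, so /ɖ/ must become velar as well.
A voiced velar stop is [g], so the surface segment is [g].

[ɢigku]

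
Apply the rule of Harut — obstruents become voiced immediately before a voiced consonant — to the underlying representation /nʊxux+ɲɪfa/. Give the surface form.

/x/ is a voiceless velar fricative. The following trigger /ɲ/ is voiced, so /x/ must become voiced as well.
A voiced velar fricative is [ɣ], so the surface segment is [ɣ].

[nʊxuɣɲɪfa]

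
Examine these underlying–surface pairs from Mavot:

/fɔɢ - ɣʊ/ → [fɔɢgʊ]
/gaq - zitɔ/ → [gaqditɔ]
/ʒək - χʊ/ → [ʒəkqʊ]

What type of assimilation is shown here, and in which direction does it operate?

progressive manner assimilation

The segment that alternates is /ɣ/, which surfaces as [g] when adjacent to /ɢ/.
/ɣ/ is a fricative while /ɢ/ is a stop; the output [g] is a stop, matching the trigger — so the feature that spreads is manner.
Place and voice are unchanged, so the assimilation is partial, not total.
The same holds elsewhere in the data: /z/ → [d] after /q/ (fricative → stop, matching a stop); /χ/ → [q] after /k/ (fricative → stop, matching a stop) — only manner changes, and always toward the preceding segment.
Since the segment that changes follows the conditioning segment, the assimilation is progressive.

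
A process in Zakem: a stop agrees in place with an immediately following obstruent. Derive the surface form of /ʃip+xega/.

/p/ is a voiceless bilabial stop. The following trigger /x/ is velar, so /p/ must become velar as well.
Changing only its place to velar gives [k] — the voiceless velar stop.

[ʃikxega]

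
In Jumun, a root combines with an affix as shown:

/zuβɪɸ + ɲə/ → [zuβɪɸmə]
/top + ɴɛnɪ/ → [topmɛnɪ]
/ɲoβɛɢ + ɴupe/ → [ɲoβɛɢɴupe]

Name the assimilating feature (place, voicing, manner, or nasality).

Underlying /ɲ/ is realised as [m] next to /ɸ/; /ɸ/ itself does not change.
The change palatal → bilabial matches the place of the preceding /ɸ/, identifying this as place assimilation.
The same holds elsewhere in the data: /ɴ/ → [m] after /p/ (uvular → bilabial, matching bilabial) — only place changes, and always toward the preceding segment.
No alternation appears in [ɲoβɛɢɴupe]: there the adjacent consonants already agree in place (/ɴ/ and /ɢ/ are both uvular), so this form is consistent with the same rule.

place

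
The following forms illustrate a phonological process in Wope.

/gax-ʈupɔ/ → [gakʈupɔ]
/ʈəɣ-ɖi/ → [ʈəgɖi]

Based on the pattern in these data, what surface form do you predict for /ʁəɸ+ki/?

[ʁəpki]

The data show regressive manner assimilation: /x/ → [k] before /ʈ/; /ɣ/ → [g] before /ɖ/. In each pair only manner changes, matching the following consonant, while place and voice stay constant.
/ɸ/ is a voiceless bilabial fricative. The following trigger /k/ is a stop, so /ɸ/ must become a stop as well.
A voiceless bilabial stop is [p], so the surface segment is [p].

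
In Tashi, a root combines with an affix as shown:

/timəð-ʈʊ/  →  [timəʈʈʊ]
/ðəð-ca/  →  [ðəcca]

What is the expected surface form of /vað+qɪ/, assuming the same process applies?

[vaqqɪ]

The data show regressive total assimilation (/ð/ → [ʈ] before /ʈ/; /ð/ → [c] before /c/): in every case the target segment becomes identical to its following neighbour, copying more than a single feature.
/ð/ is the segment targeted by the rule; it sits immediately before /q/, so it assimilates completely and surfaces as [q].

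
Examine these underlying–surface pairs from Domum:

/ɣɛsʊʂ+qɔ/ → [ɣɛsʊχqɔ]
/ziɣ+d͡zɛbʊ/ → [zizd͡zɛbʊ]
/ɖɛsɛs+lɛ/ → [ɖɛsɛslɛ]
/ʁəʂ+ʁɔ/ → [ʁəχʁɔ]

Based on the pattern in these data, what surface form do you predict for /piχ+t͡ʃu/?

The data show regressive place assimilation: /ʂ/ → [χ] before /q/; /ɣ/ → [z] before /d͡z/; /ʂ/ → [χ] before /ʁ/. In each pair only place changes, matching the following consonant, while manner and voice stay constant.
No alternation appears in [ɖɛsɛslɛ]: there the adjacent consonants already agree in place (/s/ and /l/ are both alveolar), so this form is consistent with the same rule.
The rule targets /χ/ (voiceless uvular fricative), which sits before the trigger /t͡ʃ/ (postalveolar).
A voiceless postalveolar fricative is [ʃ], so the surface segment is [ʃ].

[piʃt͡ʃu]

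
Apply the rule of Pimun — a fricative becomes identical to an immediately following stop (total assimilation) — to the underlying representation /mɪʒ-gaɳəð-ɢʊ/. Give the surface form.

/ʒ/ is the segment targeted by the rule; it sits immediately before /g/, so it assimilates completely and surfaces as [g].
At the second juncture, /ð/ likewise becomes [ɢ] adjacent to /ɢ/.

[mɪggaɳəɢɢʊ]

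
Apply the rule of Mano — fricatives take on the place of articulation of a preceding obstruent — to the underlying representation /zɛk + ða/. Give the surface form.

[zɛkɣa]

The rule targets /ð/ (voiced dental fricative), which sits after the trigger /k/ (velar).
The voiced velar fricative is [ɣ], so /ð/ → [ɣ].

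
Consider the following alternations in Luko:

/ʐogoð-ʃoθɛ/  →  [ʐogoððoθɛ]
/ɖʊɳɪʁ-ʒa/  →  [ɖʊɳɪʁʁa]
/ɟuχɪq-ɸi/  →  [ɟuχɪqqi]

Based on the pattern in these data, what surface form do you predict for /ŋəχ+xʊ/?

[ŋəχχʊ]

The data show progressive total assimilation (/ʃ/ → [ð] after /ð/; /ʒ/ → [ʁ] after /ʁ/; /ɸ/ → [q] after /q/): in every case the target segment becomes identical to its preceding neighbour, copying more than a single feature.
/x/ is the segment targeted by the rule; it sits immediately after /χ/, so it assimilates completely and surfaces as [χ].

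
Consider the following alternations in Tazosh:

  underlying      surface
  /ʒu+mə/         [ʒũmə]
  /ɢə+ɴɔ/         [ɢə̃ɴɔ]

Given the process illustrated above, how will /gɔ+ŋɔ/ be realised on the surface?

The data show regressive nasality assimilation (vowel nasalisation): /u/ → [ũ] before /m/; /ə/ → [ə̃] before /ɴ/ — a vowel is nasalised by an immediately following nasal consonant.
The vowel /ɔ/ is adjacent to the following nasal /ŋ/, so it acquires [+nasal] and surfaces as [ɔ̃].

[gɔ̃ŋɔ]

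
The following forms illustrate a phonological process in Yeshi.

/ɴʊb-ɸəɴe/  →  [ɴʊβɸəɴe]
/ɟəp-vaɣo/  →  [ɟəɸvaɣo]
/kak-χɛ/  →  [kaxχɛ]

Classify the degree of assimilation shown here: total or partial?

Underlying /b/ is realised as [β] next to /ɸ/; /ɸ/ itself does not change.
/b/ is a stop while /ɸ/ is a fricative; the output [β] is a fricative, matching the trigger — so the feature that spreads is manner.
Place and voice are unchanged, so the assimilation is partial, not total.
Checking the remaining alternations: /p/ → [ɸ] before /v/ (stop → fricative, matching a fricative); /k/ → [x] before /χ/ (stop → fricative, matching a fricative) — only manner changes, and always toward the following segment.

partial assimilation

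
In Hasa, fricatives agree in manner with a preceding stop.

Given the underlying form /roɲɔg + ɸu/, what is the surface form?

[roɲɔgpu]

The rule targets /ɸ/ (voiceless bilabial fricative), which sits after the trigger /g/ (stop).
A voiceless bilabial stop is [p], so the surface segment is [p].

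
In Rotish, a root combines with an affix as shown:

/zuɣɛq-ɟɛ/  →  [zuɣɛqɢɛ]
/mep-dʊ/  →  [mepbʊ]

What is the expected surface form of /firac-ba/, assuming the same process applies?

The data show progressive place assimilation: /ɟ/ → [ɢ] after /q/; /d/ → [b] after /p/. In each pair only place changes, matching the preceding consonant, while manner and voice stay constant.
The rule targets /b/ (voiced bilabial stop), which sits after the trigger /c/ (palatal).
Changing only its place to palatal gives [ɟ] — the voiced palatal stop.

[firacɟa]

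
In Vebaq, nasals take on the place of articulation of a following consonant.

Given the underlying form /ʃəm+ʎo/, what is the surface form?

[ʃəɲʎo]

The rule targets /m/ (voiced bilabial nasal), which sits before the trigger /ʎ/ (palatal).
The voiced palatal nasal is [ɲ], so /m/ → [ɲ].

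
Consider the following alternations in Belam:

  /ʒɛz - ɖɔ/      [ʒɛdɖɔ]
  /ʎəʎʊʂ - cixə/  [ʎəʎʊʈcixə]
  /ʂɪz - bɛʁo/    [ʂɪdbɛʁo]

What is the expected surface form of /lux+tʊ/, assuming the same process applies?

[luktʊ]

The data show regressive manner assimilation: /z/ → [d] before /ɖ/; /ʂ/ → [ʈ] before /c/; /z/ → [d] before /b/. In each pair only manner changes, matching the following consonant, while place and voice stay constant.
/x/ is a voiceless velar fricative. The following trigger /t/ is a stop, so /x/ must become a stop as well.
A voiceless velar stop is [k], so the surface segment is [k].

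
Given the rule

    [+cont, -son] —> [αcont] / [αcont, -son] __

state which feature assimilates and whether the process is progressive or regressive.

progressive manner assimilation

The rule copies [cont] (continuancy) from the environment onto the target fricatives; since [±cont] encodes the stop/fricative manner contrast, the assimilating dimension is manner.
Since the environment is written before the underscore, the trigger precedes the target; the direction is progressive.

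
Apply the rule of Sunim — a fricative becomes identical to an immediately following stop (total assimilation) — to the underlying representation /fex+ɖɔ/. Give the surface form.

/x/ is the segment targeted by the rule; it sits immediately before /ɖ/, so it assimilates completely and surfaces as [ɖ].

[feɖɖɔ]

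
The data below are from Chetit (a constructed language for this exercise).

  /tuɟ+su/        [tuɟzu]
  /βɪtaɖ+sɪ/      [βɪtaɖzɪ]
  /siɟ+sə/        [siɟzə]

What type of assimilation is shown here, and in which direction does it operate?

Comparing underlying and surface forms, /s/ → [z] is the alternation; the neighbouring /ɟ/ is constant.
The change voiceless → voiced matches the voicing of the preceding /ɟ/, identifying this as voicing assimilation.
Place and manner are unchanged, so the assimilation is partial, not total.
The other alternating form patterns the same way: /s/ → [z] after /ɖ/ (voiceless → voiced, matching voiced) — only voicing changes, and always toward the preceding segment.
The trigger is the preceding segment, so the direction is progressive (perseverative).

progressive voicing assimilation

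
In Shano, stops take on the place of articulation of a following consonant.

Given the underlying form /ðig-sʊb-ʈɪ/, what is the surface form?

[ðidsʊɖʈɪ]

The rule targets /g/ (voiced velar stop), which sits before the trigger /s/ (alveolar).
The voiced alveolar stop is [d], so /g/ → [d].
At the second juncture, /b/ likewise becomes [ɖ] adjacent to /ʈ/.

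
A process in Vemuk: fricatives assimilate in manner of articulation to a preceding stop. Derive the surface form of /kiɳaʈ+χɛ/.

The rule targets /χ/ (voiceless uvular fricative), which sits after the trigger /ʈ/ (stop).
A voiceless uvular stop is [q], so the surface segment is [q].

[kiɳaʈqɛ]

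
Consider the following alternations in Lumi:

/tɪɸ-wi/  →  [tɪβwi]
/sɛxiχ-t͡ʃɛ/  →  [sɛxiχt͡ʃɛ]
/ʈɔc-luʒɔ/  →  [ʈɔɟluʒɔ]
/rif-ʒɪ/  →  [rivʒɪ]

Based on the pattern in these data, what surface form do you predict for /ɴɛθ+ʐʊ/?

The data show regressive voicing assimilation: /ɸ/ → [β] before /w/; /c/ → [ɟ] before /l/; /f/ → [v] before /ʒ/. In each pair only voicing changes, matching the following consonant, while place and manner stay constant.
Nothing changes in [sɛxiχt͡ʃɛ]: there the adjacent consonants already agree in voicing (/χ/ and /t͡ʃ/ are both voiceless), so this form is consistent with the same rule.
/θ/ is a voiceless dental fricative. The following trigger /ʐ/ is voiced, so /θ/ must become voiced as well.
A voiced dental fricative is [ð], so the surface segment is [ð].

[ɴɛðʐʊ]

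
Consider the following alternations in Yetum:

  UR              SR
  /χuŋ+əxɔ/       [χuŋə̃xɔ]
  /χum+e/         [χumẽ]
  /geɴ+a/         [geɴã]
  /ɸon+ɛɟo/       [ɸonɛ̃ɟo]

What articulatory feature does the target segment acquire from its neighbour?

The vowel /ə/ surfaces as nasalised [ə̃] next to the preceding nasal /ŋ/ — it has acquired the [+nasal] feature of its neighbour.
Likewise in the remaining data: /e/ → [ẽ] after /m/; /a/ → [ã] after /ɴ/; /ɛ/ → [ɛ̃] after /n/ — each time a vowel is nasalised next to a preceding nasal.

nasality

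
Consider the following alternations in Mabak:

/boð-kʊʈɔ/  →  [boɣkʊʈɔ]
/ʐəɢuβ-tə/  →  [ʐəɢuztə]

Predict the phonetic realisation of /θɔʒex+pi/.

The data show regressive place assimilation: /ð/ → [ɣ] before /k/; /β/ → [z] before /t/. In each pair only place changes, matching the following consonant, while manner and voice stay constant.
The rule targets /x/ (voiceless velar fricative), which sits before the trigger /p/ (bilabial).
A voiceless bilabial fricative is [ɸ], so the surface segment is [ɸ].

[θɔʒeɸpi]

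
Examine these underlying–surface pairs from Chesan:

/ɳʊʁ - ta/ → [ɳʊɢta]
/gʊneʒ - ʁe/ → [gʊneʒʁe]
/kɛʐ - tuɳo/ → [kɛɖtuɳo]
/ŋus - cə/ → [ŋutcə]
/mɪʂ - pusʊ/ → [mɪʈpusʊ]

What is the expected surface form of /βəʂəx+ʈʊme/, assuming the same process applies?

[βəʂəkʈʊme]

The data show regressive manner assimilation: /ʁ/ → [ɢ] before /t/; /ʐ/ → [ɖ] before /t/; /s/ → [t] before /c/; /ʂ/ → [ʈ] before /p/. In each pair only manner changes, matching the following consonant, while place and voice stay constant.
No alternation appears in [gʊneʒʁe]: there the adjacent consonants already agree in manner (/ʒ/ and /ʁ/ are both fricatives), so this form is consistent with the same rule.
/x/ is a voiceless velar fricative. The following trigger /ʈ/ is a stop, so /x/ must become a stop as well.
A voiceless velar stop is [k], so the surface segment is [k].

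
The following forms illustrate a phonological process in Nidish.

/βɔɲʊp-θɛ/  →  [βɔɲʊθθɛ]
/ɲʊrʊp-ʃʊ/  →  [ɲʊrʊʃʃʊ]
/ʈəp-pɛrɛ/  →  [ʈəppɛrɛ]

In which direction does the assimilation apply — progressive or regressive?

The segment that alternates is /p/, which surfaces as [θ] when adjacent to /θ/.
The output [θ] is identical to the trigger /θ/ — every feature (place, manner, voicing) has been copied — so this is total assimilation.
The remaining alternation confirms this: /p/ → [ʃ] before /ʃ/ — in each case the output is a copy of the following consonant.
In [ʈəppɛrɛ] the two consonants at the boundary are already identical (/p/ + /p/), so the rule applies vacuously and nothing changes.
Since the segment that changes precedes the conditioning segment, the assimilation is regressive.

regressive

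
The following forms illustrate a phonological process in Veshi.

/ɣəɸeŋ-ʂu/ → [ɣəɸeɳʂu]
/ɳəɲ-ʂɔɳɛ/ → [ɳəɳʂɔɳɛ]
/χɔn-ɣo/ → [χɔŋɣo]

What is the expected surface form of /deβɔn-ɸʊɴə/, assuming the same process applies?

The data show regressive place assimilation: /ŋ/ → [ɳ] before /ʂ/; /ɲ/ → [ɳ] before /ʂ/; /n/ → [ŋ] before /ɣ/. In each pair only place changes, matching the following consonant, while manner and voice stay constant.
/n/ is a voiced alveolar nasal. The following trigger /ɸ/ is bilabial, so /n/ must become bilabial as well.
Changing only its place to bilabial gives [m] — the voiced bilabial nasal.

[deβɔmɸʊɴə]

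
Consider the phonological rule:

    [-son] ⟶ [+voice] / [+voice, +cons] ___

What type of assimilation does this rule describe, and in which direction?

The structural change is [+voice], and the conditioning segment [+voice, +cons] (a voiced consonant) is itself voiced, so the target comes to share the voicing of its neighbour — voicing assimilation.
Since the environment is written before the underscore, the trigger precedes the target; the direction is progressive.

progressive voicing assimilation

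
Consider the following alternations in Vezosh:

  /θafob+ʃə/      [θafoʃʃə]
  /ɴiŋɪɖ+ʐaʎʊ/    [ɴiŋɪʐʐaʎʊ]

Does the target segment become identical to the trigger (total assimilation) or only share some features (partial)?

Underlying /b/ is realised as [ʃ] next to /ʃ/; /ʃ/ itself does not change.
The output [ʃ] is identical to the trigger /ʃ/ — every feature (place, manner, voicing) has been copied — so this is total assimilation.
The other form behaves the same way: /ɖ/ → [ʐ] before /ʐ/ — in each case the output is a copy of the following consonant.

total assimilation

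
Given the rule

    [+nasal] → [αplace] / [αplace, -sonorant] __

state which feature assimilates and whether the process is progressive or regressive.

The rule copies the place features (abbreviated [place]) from the environment onto the target, so the assimilating feature is place.
Since the environment is written before the underscore, the trigger precedes the target; the direction is progressive.

progressive place assimilation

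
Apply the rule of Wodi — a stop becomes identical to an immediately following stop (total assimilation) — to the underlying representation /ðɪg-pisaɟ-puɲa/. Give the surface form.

[ðɪppisappuɲa]

/g/ is the segment targeted by the rule; it sits immediately before /p/, so it assimilates completely and surfaces as [p].
At the second juncture, /ɟ/ likewise becomes [p] adjacent to /p/.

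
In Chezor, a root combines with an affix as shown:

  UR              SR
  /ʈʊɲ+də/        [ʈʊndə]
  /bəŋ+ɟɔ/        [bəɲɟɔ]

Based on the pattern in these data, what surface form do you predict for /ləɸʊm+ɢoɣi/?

The data show regressive place assimilation: /ɲ/ → [n] before /d/; /ŋ/ → [ɲ] before /ɟ/. In each pair only place changes, matching the following consonant, while manner and voice stay constant.
/m/ is a voiced bilabial nasal. The following trigger /ɢ/ is uvular, so /m/ must become uvular as well.
The voiced uvular nasal is [ɴ], so /m/ → [ɴ].

[ləɸʊɴɢoɣi]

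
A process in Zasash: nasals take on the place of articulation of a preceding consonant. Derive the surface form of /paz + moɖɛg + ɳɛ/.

[paznoɖɛgŋɛ]

/m/ is a voiced bilabial nasal. The preceding trigger /z/ is alveolar, so /m/ must become alveolar as well.
A voiced alveolar nasal is [n], so the surface segment is [n].
The same rule applies at the second boundary: /ɳ/ → [ŋ] next to /g/.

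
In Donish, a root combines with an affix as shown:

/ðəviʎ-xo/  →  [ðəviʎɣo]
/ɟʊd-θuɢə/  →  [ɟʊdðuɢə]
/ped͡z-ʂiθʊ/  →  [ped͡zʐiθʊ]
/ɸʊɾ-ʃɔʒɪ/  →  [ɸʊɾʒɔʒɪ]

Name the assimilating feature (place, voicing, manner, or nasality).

Underlying /x/ is realised as [ɣ] next to /ʎ/; /ʎ/ itself does not change.
The change voiceless → voiced matches the voicing of the preceding /ʎ/, identifying this as voicing assimilation.
The same holds elsewhere in the data: /θ/ → [ð] after /d/ (voiceless → voiced, matching voiced); /ʂ/ → [ʐ] after /d͡z/ (voiceless → voiced, matching voiced); /ʃ/ → [ʒ] after /ɾ/ (voiceless → voiced, matching voiced) — only voicing changes, and always toward the preceding segment.

voicing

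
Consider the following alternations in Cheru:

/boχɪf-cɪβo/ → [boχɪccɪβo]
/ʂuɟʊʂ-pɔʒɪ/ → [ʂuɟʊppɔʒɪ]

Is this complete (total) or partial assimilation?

Underlying /f/ is realised as [c] next to /c/; /c/ itself does not change.
The output [c] is identical to the trigger /c/ — every feature (place, manner, voicing) has been copied — so this is total assimilation.
The remaining alternation confirms this: /ʂ/ → [p] before /p/ — in each case the output is a copy of the following consonant.

total assimilation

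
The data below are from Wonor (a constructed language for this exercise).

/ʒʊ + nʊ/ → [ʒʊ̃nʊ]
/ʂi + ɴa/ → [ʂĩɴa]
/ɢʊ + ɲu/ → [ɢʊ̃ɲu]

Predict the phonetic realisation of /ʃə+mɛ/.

[ʃə̃mɛ]

The data show regressive nasality assimilation (vowel nasalisation): /ʊ/ → [ʊ̃] before /n/; /i/ → [ĩ] before /ɴ/; /ʊ/ → [ʊ̃] before /ɲ/ — a vowel is nasalised by an immediately following nasal consonant.
The vowel /ə/ is adjacent to the following nasal /m/, so it acquires [+nasal] and surfaces as [ə̃].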